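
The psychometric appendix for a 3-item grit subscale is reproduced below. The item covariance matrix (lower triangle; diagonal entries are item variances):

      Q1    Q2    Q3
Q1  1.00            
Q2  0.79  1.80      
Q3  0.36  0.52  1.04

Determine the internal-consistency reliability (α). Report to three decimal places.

α = 0.698

sum of item variances = 1.00 + 1.80 + 1.04 = 3.84
Sum of the distinct covariances = 1.67
Var(T) = 3.84 + 2 × 1.67 = 7.18
α = (k/(k−1))·(1 − sum of item variances/Var(T)) = (3/2)·(1 − 3.84/7.18) = 0.698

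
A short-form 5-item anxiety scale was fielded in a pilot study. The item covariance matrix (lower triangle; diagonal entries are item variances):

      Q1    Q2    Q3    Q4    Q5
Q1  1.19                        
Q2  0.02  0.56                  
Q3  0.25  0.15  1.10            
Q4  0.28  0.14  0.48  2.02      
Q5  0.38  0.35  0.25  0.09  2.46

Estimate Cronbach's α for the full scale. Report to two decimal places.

Σσ²ᵢ = 1.19 + 0.56 + 1.10 + 2.02 + 2.46 = 7.33
Sum of off-diagonal covariances = 2.39
Var(T) = 7.33 + 2 × 2.39 = 12.11
α = (k/(k−1))·(1 − Σσ²ᵢ/Var(T)) = (5/4)·(1 − 7.33/12.11) = 0.49

α = 0.49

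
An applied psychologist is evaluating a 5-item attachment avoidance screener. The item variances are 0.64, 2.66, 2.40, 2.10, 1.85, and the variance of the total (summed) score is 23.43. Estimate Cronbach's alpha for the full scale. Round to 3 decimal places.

Σσᵢ² = 0.64 + 2.66 + 2.40 + 2.10 + 1.85 = 9.65
α = (k/(k−1))·(1 − Σσᵢ²/σ²_T) = (5/4)·(1 − 9.65/23.43) = 0.735

Cronbach's alpha = 0.735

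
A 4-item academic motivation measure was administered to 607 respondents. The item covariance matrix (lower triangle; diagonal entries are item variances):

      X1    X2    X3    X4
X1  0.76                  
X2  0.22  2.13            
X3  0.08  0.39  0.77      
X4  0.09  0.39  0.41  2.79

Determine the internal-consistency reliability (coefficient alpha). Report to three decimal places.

coefficient alpha = 0.438

Σσ²ᵢ = 0.76 + 2.13 + 0.77 + 2.79 = 6.45
Sum of the distinct covariances = 1.58
total variance = 6.45 + 2 × 1.58 = 9.61
α = (k/(k−1))·(1 − Σσ²ᵢ/total variance) = (4/3)·(1 − 6.45/9.61) = 0.438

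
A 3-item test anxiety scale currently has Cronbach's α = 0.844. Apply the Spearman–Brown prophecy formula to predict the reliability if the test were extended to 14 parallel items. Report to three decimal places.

Length factor m = 14/3 = 4.6667
α' = m·α / (1 + (m−1)·α)
   = 14/3 × 0.844 / (1 + (14/3 − 1) × 0.844)
   = 3.9387 / 4.0947 = 0.962

predicted reliability = 0.962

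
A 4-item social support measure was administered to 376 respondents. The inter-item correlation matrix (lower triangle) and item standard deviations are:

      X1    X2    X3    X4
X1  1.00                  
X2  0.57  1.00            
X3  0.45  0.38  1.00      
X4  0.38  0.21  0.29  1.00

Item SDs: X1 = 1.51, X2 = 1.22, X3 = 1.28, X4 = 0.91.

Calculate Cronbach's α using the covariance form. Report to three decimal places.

Σσ²ᵢ = 1.51² + 1.22² + 1.28² + 0.91² = 6.2350
Covariances σ_ij = r_ij · s_i · s_j:
  σ(X1,X2) = 0.57 × 1.51 × 1.22 = 1.0501
  σ(X1,X3) = 0.45 × 1.51 × 1.28 = 0.8698
  σ(X1,X4) = 0.38 × 1.51 × 0.91 = 0.5222
  σ(X2,X3) = 0.38 × 1.22 × 1.28 = 0.5934
  σ(X2,X4) = 0.21 × 1.22 × 0.91 = 0.2331
  σ(X3,X4) = 0.29 × 1.28 × 0.91 = 0.3378
σ²_T = Σσ²ᵢ + 2·Σσ_ij = 6.2350 + 2 × 3.6064 = 13.4478
α = (4/3)·(1 − 6.2350/13.4478) = 0.715

Cronbach's α = 0.715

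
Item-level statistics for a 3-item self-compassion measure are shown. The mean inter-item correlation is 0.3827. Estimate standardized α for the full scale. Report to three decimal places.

α = 0.650

Standardized α = k·r̄ / (1 + (k−1)·r̄) = 3 × 0.3827 / (1 + 2 × 0.3827)
  = 1.1481 / 1.7654 = 0.650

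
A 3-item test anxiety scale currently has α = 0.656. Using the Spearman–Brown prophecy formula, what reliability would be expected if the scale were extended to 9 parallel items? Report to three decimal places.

predicted reliability = 0.851

Length factor m = 9/3 = 3.0000
α' = m·α / (1 + (m−1)·α)
   = 9/3 × 0.656 / (1 + (9/3 − 1) × 0.656)
   = 1.9680 / 2.3120 = 0.851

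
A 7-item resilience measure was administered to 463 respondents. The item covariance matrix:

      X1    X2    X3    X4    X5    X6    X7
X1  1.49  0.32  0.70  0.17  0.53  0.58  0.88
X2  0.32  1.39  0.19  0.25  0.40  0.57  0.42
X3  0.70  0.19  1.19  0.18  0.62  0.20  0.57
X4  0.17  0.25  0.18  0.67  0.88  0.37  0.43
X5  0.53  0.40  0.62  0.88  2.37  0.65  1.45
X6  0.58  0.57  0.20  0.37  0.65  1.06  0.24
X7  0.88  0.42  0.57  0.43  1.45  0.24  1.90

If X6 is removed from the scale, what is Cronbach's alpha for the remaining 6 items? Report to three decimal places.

α = 0.767

Remaining items: X1, X2, X3, X4, X5, X7 (k = 6).
Σσ²ᵢ = 1.49 + 1.39 + 1.19 + 0.67 + 2.37 + 1.90 = 9.01
Var(T) = 9.01 + 2 × 7.99 = 24.99
α (item deleted) = (6/5)·(1 − 9.01/24.99) = 0.767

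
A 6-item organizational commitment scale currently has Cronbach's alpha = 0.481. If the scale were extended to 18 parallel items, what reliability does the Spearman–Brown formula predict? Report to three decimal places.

predicted reliability = 0.735

Length factor m = 18/6 = 3.0000
α' = m·α / (1 + (m−1)·α)
   = 18/6 × 0.481 / (1 + (18/6 − 1) × 0.481)
   = 1.4430 / 1.9620 = 0.735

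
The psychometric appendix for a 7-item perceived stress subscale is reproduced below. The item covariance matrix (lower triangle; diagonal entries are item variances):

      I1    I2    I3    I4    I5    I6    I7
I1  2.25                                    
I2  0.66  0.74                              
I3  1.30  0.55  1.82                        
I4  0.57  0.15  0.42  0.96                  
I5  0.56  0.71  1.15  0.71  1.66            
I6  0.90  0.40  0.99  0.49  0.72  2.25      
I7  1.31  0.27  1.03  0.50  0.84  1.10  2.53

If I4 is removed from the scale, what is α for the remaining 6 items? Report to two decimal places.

α = 0.83

Remaining items: I1, I2, I3, I5, I6, I7 (k = 6).
ΣVar(i) = 2.25 + 0.74 + 1.82 + 1.66 + 2.25 + 2.53 = 11.25
σ²_T = 11.25 + 2 × 12.49 = 36.23
α (item deleted) = (6/5)·(1 − 11.25/36.23) = 0.83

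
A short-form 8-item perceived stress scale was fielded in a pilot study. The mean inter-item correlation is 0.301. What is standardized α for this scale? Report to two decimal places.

Standardized α = k·r̄ / (1 + (k−1)·r̄) = 8 × 0.301 / (1 + 7 × 0.301)
  = 2.4080 / 3.1070 = 0.78

α = 0.78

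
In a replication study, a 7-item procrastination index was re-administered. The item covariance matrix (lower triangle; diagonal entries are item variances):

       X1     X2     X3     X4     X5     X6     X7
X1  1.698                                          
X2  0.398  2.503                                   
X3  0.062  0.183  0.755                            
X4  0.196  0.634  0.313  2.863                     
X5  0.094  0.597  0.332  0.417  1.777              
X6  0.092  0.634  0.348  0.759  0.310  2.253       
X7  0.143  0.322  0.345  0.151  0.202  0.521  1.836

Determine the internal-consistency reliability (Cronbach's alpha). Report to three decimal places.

Cronbach's alpha = 0.592

Σσ²ᵢ = 1.698 + 2.503 + 0.755 + 2.863 + 1.777 + 2.253 + 1.836 = 13.685
Sum of off-diagonal covariances = 7.053
σ²_total = 13.685 + 2 × 7.053 = 27.791
α = (k/(k−1))·(1 − Σσ²ᵢ/σ²_total) = (7/6)·(1 − 13.685/27.791) = 0.592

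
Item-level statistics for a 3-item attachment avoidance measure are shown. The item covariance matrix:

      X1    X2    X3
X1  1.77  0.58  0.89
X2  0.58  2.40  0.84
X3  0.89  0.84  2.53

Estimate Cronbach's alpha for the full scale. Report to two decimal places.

ΣVar(i) = 1.77 + 2.40 + 2.53 = 6.70
Σ_{i<j} σ_ij = 2.31
σ²_total = 6.70 + 2 × 2.31 = 11.32
α = (k/(k−1))·(1 − ΣVar(i)/σ²_total) = (3/2)·(1 − 6.70/11.32) = 0.61

α = 0.61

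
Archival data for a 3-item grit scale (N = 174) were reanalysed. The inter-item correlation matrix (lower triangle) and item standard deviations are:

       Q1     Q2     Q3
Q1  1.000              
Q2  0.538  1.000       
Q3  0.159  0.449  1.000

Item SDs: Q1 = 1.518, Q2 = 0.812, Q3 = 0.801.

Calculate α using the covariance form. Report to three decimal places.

α = 0.584

Σσ²ᵢ = 1.518² + 0.812² + 0.801² = 3.6053
Covariances σ_ij = r_ij · s_i · s_j:
  σ(Q1,Q2) = 0.538 × 1.518 × 0.812 = 0.6631
  σ(Q1,Q3) = 0.159 × 1.518 × 0.801 = 0.1933
  σ(Q2,Q3) = 0.449 × 0.812 × 0.801 = 0.2920
σ²_T = Σσ²ᵢ + 2·Σσ_ij = 3.6053 + 2 × 1.1484 = 5.9021
α = (3/2)·(1 − 3.6053/5.9021) = 0.584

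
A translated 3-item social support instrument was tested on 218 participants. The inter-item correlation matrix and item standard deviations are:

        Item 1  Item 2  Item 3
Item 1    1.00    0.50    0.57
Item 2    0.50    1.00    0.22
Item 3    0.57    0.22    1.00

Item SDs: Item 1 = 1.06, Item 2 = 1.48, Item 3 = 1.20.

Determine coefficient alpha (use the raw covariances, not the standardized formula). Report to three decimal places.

Σσ²ᵢ = 1.06² + 1.48² + 1.20² = 4.7540
Covariances σ_ij = r_ij · s_i · s_j:
  σ(Item 1,Item 2) = 0.50 × 1.06 × 1.48 = 0.7844
  σ(Item 1,Item 3) = 0.57 × 1.06 × 1.20 = 0.7250
  σ(Item 2,Item 3) = 0.22 × 1.48 × 1.20 = 0.3907
σ²_T = Σσ²ᵢ + 2·Σσ_ij = 4.7540 + 2 × 1.9001 = 8.5542
α = (3/2)·(1 − 4.7540/8.5542) = 0.666

α = 0.666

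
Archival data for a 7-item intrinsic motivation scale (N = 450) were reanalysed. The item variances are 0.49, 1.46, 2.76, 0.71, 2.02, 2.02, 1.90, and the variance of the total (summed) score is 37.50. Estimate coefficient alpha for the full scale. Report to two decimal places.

coefficient alpha = 0.81

Σσ²ᵢ = 0.49 + 1.46 + 2.76 + 0.71 + 2.02 + 2.02 + 1.90 = 11.36
α = (k/(k−1))·(1 − Σσ²ᵢ/σ²_T) = (7/6)·(1 − 11.36/37.50) = 0.81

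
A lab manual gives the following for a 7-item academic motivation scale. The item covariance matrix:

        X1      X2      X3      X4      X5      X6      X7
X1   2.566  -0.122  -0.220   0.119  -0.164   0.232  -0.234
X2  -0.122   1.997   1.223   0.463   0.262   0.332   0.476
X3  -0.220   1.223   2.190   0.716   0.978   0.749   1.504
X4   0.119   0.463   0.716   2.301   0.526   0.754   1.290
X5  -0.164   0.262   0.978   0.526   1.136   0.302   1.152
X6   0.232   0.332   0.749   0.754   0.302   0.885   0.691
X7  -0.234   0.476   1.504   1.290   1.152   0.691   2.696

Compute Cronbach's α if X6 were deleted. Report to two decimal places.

Cronbach's α = 0.66

Remaining items: X1, X2, X3, X4, X5, X7 (k = 6).
sum of item variances = 2.566 + 1.997 + 2.190 + 2.301 + 1.136 + 2.696 = 12.886
total variance = 12.886 + 2 × 7.969 = 28.824
α (item deleted) = (6/5)·(1 − 12.886/28.824) = 0.66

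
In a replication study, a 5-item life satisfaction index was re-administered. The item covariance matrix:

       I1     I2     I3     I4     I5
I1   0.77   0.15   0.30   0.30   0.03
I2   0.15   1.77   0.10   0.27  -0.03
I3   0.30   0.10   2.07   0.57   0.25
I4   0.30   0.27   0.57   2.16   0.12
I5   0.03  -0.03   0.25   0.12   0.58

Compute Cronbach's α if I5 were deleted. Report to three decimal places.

Remaining items: I1, I2, I3, I4 (k = 4).
Σσᵢ² = 0.77 + 1.77 + 2.07 + 2.16 = 6.77
σ²_total = 6.77 + 2 × 1.69 = 10.15
α (item deleted) = (4/3)·(1 − 6.77/10.15) = 0.444

α = 0.444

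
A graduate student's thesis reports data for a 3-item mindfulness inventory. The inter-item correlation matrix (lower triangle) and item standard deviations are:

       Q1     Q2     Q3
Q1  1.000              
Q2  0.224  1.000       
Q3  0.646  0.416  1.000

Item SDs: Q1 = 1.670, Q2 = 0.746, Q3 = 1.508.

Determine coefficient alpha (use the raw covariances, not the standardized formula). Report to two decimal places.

coefficient alpha = 0.69

Σσ²ᵢ = 1.670² + 0.746² + 1.508² = 5.6195
Covariances σ_ij = r_ij · s_i · s_j:
  σ(Q1,Q2) = 0.224 × 1.670 × 0.746 = 0.2791
  σ(Q1,Q3) = 0.646 × 1.670 × 1.508 = 1.6269
  σ(Q2,Q3) = 0.416 × 0.746 × 1.508 = 0.4680
σ²_T = Σσ²ᵢ + 2·Σσ_ij = 5.6195 + 2 × 2.3740 = 10.3675
α = (3/2)·(1 − 5.6195/10.3675) = 0.69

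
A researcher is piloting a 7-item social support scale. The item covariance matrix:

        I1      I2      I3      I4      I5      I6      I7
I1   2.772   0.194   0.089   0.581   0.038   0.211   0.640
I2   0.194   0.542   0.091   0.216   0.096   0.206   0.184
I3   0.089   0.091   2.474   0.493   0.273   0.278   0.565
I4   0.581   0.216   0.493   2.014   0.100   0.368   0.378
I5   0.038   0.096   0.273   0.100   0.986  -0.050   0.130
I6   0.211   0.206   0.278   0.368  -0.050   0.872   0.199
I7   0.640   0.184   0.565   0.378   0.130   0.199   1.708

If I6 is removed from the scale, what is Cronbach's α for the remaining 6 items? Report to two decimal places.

α = 0.52

Remaining items: I1, I2, I3, I4, I5, I7 (k = 6).
ΣVar(i) = 2.772 + 0.542 + 2.474 + 2.014 + 0.986 + 1.708 = 10.496
σ²_T = 10.496 + 2 × 4.068 = 18.632
α (item deleted) = (6/5)·(1 − 10.496/18.632) = 0.52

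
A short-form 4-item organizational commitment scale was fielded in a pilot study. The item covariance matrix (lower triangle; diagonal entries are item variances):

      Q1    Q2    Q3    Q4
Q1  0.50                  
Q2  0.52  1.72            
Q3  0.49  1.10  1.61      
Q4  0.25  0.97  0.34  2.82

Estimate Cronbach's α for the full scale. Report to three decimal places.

ΣVar(i) = 0.50 + 1.72 + 1.61 + 2.82 = 6.65
Sum of off-diagonal covariances = 3.67
σ²_T = 6.65 + 2 × 3.67 = 13.99
α = (k/(k−1))·(1 − ΣVar(i)/σ²_T) = (4/3)·(1 − 6.65/13.99) = 0.700

α = 0.700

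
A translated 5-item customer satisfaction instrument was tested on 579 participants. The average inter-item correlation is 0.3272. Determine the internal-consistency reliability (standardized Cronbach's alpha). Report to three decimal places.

standardized Cronbach's alpha = 0.709

Standardized α = k·r̄ / (1 + (k−1)·r̄) = 5 × 0.3272 / (1 + 4 × 0.3272)
  = 1.6360 / 2.3088 = 0.709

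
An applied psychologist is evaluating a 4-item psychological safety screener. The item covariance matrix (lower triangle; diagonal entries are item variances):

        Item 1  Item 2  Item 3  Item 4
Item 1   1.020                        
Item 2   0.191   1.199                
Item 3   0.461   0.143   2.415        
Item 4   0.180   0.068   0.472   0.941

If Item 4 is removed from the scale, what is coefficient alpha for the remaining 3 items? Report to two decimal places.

Remaining items: Item 1, Item 2, Item 3 (k = 3).
Σσᵢ² = 1.020 + 1.199 + 2.415 = 4.634
total variance = 4.634 + 2 × 0.795 = 6.224
α (item deleted) = (3/2)·(1 − 4.634/6.224) = 0.38

coefficient alpha = 0.38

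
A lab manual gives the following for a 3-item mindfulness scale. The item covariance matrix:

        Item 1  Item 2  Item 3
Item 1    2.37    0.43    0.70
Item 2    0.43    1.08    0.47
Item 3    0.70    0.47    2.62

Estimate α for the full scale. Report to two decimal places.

α = 0.52

Σσᵢ² = 2.37 + 1.08 + 2.62 = 6.07
Sum of off-diagonal covariances = 1.60
σ²_total = 6.07 + 2 × 1.60 = 9.27
α = (k/(k−1))·(1 − Σσᵢ²/σ²_total) = (3/2)·(1 − 6.07/9.27) = 0.52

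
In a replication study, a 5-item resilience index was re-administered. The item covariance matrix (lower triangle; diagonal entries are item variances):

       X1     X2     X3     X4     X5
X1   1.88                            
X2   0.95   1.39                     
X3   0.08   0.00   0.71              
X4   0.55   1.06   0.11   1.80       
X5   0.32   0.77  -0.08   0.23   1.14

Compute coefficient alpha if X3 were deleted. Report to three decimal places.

Remaining items: X1, X2, X4, X5 (k = 4).
sum of item variances = 1.88 + 1.39 + 1.80 + 1.14 = 6.21
Var(T) = 6.21 + 2 × 3.88 = 13.97
α (item deleted) = (4/3)·(1 − 6.21/13.97) = 0.741

α = 0.741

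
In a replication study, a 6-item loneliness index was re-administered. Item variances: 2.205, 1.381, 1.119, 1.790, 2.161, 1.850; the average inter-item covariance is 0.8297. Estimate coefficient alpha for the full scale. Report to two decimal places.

α = 0.84

Σσᵢ² = 2.205 + 1.381 + 1.119 + 1.790 + 2.161 + 1.850 = 10.506
Sum of the 15 distinct covariances = 15 × 0.8297 = 12.4455
σ²_T = Σσᵢ² + 2·Σcov = 10.506 + 2 × 12.4455 = 35.3970
α = (6/5)·(1 − 10.506/35.3970) = 0.84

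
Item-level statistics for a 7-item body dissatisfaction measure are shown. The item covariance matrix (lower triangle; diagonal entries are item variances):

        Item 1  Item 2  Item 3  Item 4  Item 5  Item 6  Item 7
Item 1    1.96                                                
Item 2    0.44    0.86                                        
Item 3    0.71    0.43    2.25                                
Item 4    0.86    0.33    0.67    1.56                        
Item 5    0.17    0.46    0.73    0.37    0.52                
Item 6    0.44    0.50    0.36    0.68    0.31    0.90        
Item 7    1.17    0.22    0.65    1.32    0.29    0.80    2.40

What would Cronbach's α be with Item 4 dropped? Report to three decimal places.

α = 0.760

Remaining items: Item 1, Item 2, Item 3, Item 5, Item 6, Item 7 (k = 6).
Σσ²ᵢ = 1.96 + 0.86 + 2.25 + 0.52 + 0.90 + 2.40 = 8.89
Var(T) = 8.89 + 2 × 7.68 = 24.25
α (item deleted) = (6/5)·(1 − 8.89/24.25) = 0.760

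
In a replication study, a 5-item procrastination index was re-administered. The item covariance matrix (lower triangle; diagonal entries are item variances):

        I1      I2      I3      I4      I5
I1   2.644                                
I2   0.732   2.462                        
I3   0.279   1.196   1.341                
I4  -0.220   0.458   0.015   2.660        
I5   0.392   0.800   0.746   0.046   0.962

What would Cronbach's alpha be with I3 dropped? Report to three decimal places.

α = 0.448

Remaining items: I1, I2, I4, I5 (k = 4).
sum of item variances = 2.644 + 2.462 + 2.660 + 0.962 = 8.728
total variance = 8.728 + 2 × 2.208 = 13.144
α (item deleted) = (4/3)·(1 − 8.728/13.144) = 0.448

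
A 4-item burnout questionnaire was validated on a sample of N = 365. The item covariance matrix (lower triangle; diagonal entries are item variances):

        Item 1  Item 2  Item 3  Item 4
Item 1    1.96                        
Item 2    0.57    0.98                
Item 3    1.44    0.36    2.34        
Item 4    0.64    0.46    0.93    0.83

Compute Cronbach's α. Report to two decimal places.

Cronbach's α = 0.79

Σσ²ᵢ = 1.96 + 0.98 + 2.34 + 0.83 = 6.11
Sum of the distinct covariances = 4.40
total variance = 6.11 + 2 × 4.40 = 14.91
α = (k/(k−1))·(1 − Σσ²ᵢ/total variance) = (4/3)·(1 − 6.11/14.91) = 0.79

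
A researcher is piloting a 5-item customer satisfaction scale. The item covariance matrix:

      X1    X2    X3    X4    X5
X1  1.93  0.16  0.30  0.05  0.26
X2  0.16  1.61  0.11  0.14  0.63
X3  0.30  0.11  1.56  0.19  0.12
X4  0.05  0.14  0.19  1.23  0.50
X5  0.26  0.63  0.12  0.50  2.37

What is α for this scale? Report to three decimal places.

Σσ²ᵢ = 1.93 + 1.61 + 1.56 + 1.23 + 2.37 = 8.70
Sum of the distinct covariances = 2.46
σ²_total = 8.70 + 2 × 2.46 = 13.62
α = (k/(k−1))·(1 − Σσ²ᵢ/σ²_total) = (5/4)·(1 − 8.70/13.62) = 0.452

α = 0.452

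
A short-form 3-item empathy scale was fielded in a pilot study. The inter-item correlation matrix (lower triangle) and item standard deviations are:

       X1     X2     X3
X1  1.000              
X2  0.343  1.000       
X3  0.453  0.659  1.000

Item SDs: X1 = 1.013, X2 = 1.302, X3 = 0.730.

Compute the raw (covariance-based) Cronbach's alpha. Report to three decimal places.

Σσ²ᵢ = 1.013² + 1.302² + 0.730² = 3.2543
Covariances σ_ij = r_ij · s_i · s_j:
  σ(X1,X2) = 0.343 × 1.013 × 1.302 = 0.4524
  σ(X1,X3) = 0.453 × 1.013 × 0.730 = 0.3350
  σ(X2,X3) = 0.659 × 1.302 × 0.730 = 0.6264
σ²_T = Σσ²ᵢ + 2·Σσ_ij = 3.2543 + 2 × 1.4138 = 6.0819
α = (3/2)·(1 − 3.2543/6.0819) = 0.697

Cronbach's alpha = 0.697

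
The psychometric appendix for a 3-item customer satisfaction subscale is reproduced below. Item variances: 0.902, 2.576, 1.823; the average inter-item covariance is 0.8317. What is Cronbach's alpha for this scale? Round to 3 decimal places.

α = 0.727

ΣVar(i) = 0.902 + 2.576 + 1.823 = 5.301
Sum of the 3 distinct covariances = 3 × 0.8317 = 2.4951
Var(T) = ΣVar(i) + 2·Σcov = 5.301 + 2 × 2.4951 = 10.2912
α = (3/2)·(1 − 5.301/10.2912) = 0.727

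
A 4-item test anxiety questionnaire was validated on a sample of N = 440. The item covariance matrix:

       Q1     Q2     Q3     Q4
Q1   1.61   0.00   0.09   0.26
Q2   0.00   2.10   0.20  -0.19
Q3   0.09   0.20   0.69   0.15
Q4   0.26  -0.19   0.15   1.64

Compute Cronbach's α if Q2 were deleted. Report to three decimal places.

Remaining items: Q1, Q3, Q4 (k = 3).
ΣVar(i) = 1.61 + 0.69 + 1.64 = 3.94
σ²_total = 3.94 + 2 × 0.50 = 4.94
α (item deleted) = (3/2)·(1 − 3.94/4.94) = 0.304

α = 0.304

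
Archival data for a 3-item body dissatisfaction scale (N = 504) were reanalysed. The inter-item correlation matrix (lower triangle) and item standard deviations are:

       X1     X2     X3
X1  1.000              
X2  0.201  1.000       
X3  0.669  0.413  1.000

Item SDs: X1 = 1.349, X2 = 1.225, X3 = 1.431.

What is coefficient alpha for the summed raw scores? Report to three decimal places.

coefficient alpha = 0.700

Σσ²ᵢ = 1.349² + 1.225² + 1.431² = 5.3682
Covariances σ_ij = r_ij · s_i · s_j:
  σ(X1,X2) = 0.201 × 1.349 × 1.225 = 0.3322
  σ(X1,X3) = 0.669 × 1.349 × 1.431 = 1.2915
  σ(X2,X3) = 0.413 × 1.225 × 1.431 = 0.7240
σ²_T = Σσ²ᵢ + 2·Σσ_ij = 5.3682 + 2 × 2.3477 = 10.0636
α = (3/2)·(1 − 5.3682/10.0636) = 0.700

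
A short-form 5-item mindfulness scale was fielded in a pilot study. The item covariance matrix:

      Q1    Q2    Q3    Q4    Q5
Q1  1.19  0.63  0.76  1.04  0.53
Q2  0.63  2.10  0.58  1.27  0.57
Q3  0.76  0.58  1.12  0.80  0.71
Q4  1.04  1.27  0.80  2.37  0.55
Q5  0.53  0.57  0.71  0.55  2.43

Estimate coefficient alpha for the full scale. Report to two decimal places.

α = 0.77

sum of item variances = 1.19 + 2.10 + 1.12 + 2.37 + 2.43 = 9.21
Sum of off-diagonal covariances = 7.44
total variance = 9.21 + 2 × 7.44 = 24.09
α = (k/(k−1))·(1 − sum of item variances/total variance) = (5/4)·(1 − 9.21/24.09) = 0.77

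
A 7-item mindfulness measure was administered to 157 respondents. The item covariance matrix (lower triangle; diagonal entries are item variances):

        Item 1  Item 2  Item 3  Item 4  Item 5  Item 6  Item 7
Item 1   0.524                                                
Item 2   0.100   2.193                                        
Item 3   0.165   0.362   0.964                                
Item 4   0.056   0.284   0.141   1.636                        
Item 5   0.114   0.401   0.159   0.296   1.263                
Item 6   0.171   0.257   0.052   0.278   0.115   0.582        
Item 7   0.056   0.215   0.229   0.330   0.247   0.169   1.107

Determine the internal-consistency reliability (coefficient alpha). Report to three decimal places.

Σσᵢ² = 0.524 + 2.193 + 0.964 + 1.636 + 1.263 + 0.582 + 1.107 = 8.269
Sum of the distinct covariances = 4.197
Var(T) = 8.269 + 2 × 4.197 = 16.663
α = (k/(k−1))·(1 − Σσᵢ²/Var(T)) = (7/6)·(1 − 8.269/16.663) = 0.588

α = 0.588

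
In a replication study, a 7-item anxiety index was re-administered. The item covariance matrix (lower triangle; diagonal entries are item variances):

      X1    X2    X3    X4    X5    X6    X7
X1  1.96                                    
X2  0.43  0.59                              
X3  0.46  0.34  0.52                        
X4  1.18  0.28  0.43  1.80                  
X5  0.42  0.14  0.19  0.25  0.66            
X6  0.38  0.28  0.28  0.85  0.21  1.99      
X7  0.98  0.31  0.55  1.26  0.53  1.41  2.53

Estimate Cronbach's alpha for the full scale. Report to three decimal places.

Σσᵢ² = 1.96 + 0.59 + 0.52 + 1.80 + 0.66 + 1.99 + 2.53 = 10.05
Σ_{i<j} σ_ij = 11.16
σ²_T = 10.05 + 2 × 11.16 = 32.37
α = (k/(k−1))·(1 − Σσᵢ²/σ²_T) = (7/6)·(1 − 10.05/32.37) = 0.804

Cronbach's alpha = 0.804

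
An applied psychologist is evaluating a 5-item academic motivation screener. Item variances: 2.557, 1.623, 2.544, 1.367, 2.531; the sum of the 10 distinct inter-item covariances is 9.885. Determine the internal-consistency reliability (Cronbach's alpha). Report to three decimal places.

α = 0.813

ΣVar(i) = 2.557 + 1.623 + 2.544 + 1.367 + 2.531 = 10.622
Sum of distinct covariances = 9.885
σ²_T = ΣVar(i) + 2·Σcov = 10.622 + 2 × 9.885 = 30.392
α = (5/4)·(1 − 10.622/30.392) = 0.813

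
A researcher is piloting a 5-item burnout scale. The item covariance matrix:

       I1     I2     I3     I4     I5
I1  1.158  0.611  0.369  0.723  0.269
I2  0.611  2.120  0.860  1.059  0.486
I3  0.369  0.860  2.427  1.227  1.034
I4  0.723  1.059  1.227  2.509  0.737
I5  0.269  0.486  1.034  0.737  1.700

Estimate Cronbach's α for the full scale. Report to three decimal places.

Cronbach's α = 0.748

ΣVar(i) = 1.158 + 2.120 + 2.427 + 2.509 + 1.700 = 9.914
Sum of the distinct covariances = 7.375
total variance = 9.914 + 2 × 7.375 = 24.664
α = (k/(k−1))·(1 − ΣVar(i)/total variance) = (5/4)·(1 − 9.914/24.664) = 0.748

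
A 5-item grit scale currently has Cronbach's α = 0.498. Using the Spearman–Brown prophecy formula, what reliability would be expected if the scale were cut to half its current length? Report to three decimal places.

predicted reliability = 0.332

Length factor m = 1/2
α' = m·α / (1 − (1−m)·α)
   = 1/2 × 0.498 / (1 − (1 − 1/2) × 0.498)
   = 0.2490 / 0.7510 = 0.332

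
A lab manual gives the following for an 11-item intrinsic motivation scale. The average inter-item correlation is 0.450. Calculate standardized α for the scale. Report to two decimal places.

standardized α = 0.90

Standardized α = k·r̄ / (1 + (k−1)·r̄) = 11 × 0.450 / (1 + 10 × 0.450)
  = 4.9500 / 5.5000 = 0.90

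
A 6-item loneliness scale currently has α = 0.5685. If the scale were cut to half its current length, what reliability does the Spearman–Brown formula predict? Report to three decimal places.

predicted reliability = 0.397

Length factor m = 1/2
α' = m·α / (1 − (1−m)·α)
   = 1/2 × 0.5685 / (1 − (1 − 1/2) × 0.5685)
   = 0.2843 / 0.7157 = 0.397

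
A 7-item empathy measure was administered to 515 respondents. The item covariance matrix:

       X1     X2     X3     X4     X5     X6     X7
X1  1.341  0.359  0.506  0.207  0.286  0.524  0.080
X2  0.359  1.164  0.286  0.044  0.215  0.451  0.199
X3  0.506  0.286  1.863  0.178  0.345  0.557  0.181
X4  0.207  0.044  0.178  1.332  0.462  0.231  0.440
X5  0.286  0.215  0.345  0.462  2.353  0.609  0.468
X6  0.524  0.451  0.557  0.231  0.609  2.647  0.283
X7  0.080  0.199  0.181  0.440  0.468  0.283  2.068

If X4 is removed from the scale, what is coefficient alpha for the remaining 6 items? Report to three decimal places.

α = 0.580

Remaining items: X1, X2, X3, X5, X6, X7 (k = 6).
ΣVar(i) = 1.341 + 1.164 + 1.863 + 2.353 + 2.647 + 2.068 = 11.436
σ²_T = 11.436 + 2 × 5.349 = 22.134
α (item deleted) = (6/5)·(1 − 11.436/22.134) = 0.580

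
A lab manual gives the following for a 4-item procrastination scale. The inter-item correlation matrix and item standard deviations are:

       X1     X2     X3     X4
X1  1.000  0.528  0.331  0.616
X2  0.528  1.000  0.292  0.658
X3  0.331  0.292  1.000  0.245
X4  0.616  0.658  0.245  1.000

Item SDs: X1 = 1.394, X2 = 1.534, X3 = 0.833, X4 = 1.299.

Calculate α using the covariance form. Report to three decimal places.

α = 0.771

Σσ²ᵢ = 1.394² + 1.534² + 0.833² + 1.299² = 6.6777
Covariances σ_ij = r_ij · s_i · s_j:
  σ(X1,X2) = 0.528 × 1.394 × 1.534 = 1.1291
  σ(X1,X3) = 0.331 × 1.394 × 0.833 = 0.3844
  σ(X1,X4) = 0.616 × 1.394 × 1.299 = 1.1155
  σ(X2,X3) = 0.292 × 1.534 × 0.833 = 0.3731
  σ(X2,X4) = 0.658 × 1.534 × 1.299 = 1.3112
  σ(X3,X4) = 0.245 × 0.833 × 1.299 = 0.2651
σ²_T = Σσ²ᵢ + 2·Σσ_ij = 6.6777 + 2 × 4.5784 = 15.8345
α = (4/3)·(1 − 6.6777/15.8345) = 0.771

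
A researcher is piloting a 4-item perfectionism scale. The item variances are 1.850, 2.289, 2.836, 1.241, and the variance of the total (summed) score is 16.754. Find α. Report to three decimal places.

α = 0.679

Σσ²ᵢ = 1.850 + 2.289 + 2.836 + 1.241 = 8.216
α = (k/(k−1))·(1 − Σσ²ᵢ/σ²_T) = (4/3)·(1 − 8.216/16.754) = 0.679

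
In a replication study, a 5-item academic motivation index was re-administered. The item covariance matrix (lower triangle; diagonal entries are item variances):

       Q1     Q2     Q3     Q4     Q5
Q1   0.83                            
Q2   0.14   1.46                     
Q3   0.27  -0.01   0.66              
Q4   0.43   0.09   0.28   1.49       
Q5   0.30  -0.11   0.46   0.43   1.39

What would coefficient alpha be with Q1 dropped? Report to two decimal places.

Remaining items: Q2, Q3, Q4, Q5 (k = 4).
sum of item variances = 1.46 + 0.66 + 1.49 + 1.39 = 5.00
σ²_total = 5.00 + 2 × 1.14 = 7.28
α (item deleted) = (4/3)·(1 − 5.00/7.28) = 0.42

coefficient alpha = 0.42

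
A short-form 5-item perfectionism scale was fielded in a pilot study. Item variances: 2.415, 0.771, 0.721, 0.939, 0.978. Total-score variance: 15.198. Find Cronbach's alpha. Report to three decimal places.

Σσᵢ² = 2.415 + 0.771 + 0.721 + 0.939 + 0.978 = 5.824
α = (k/(k−1))·(1 − Σσᵢ²/total variance) = (5/4)·(1 − 5.824/15.198) = 0.771

Cronbach's alpha = 0.771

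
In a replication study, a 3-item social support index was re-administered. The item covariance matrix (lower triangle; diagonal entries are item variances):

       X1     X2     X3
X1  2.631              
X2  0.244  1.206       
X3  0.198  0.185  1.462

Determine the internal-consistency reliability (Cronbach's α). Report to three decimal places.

Σσ²ᵢ = 2.631 + 1.206 + 1.462 = 5.299
Sum of the distinct covariances = 0.627
σ²_total = 5.299 + 2 × 0.627 = 6.553
α = (k/(k−1))·(1 − Σσ²ᵢ/σ²_total) = (3/2)·(1 − 5.299/6.553) = 0.287

α = 0.287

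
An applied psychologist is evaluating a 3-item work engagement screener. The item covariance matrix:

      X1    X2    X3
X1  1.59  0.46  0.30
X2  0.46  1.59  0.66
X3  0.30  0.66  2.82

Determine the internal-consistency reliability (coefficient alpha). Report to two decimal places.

coefficient alpha = 0.48

sum of item variances = 1.59 + 1.59 + 2.82 = 6.00
Σ_{i<j} σ_ij = 1.42
σ²_total = 6.00 + 2 × 1.42 = 8.84
α = (k/(k−1))·(1 − sum of item variances/σ²_total) = (3/2)·(1 − 6.00/8.84) = 0.48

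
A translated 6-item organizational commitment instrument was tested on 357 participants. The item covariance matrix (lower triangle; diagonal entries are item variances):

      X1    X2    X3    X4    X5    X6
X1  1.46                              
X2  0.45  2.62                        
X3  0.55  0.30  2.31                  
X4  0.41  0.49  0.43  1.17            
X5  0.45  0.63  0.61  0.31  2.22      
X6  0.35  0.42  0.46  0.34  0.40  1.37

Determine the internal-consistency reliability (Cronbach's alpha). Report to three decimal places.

sum of item variances = 1.46 + 2.62 + 2.31 + 1.17 + 2.22 + 1.37 = 11.15
Σ_{i<j} σ_ij = 6.60
total variance = 11.15 + 2 × 6.60 = 24.35
α = (k/(k−1))·(1 − sum of item variances/total variance) = (6/5)·(1 − 11.15/24.35) = 0.651

Cronbach's alpha = 0.651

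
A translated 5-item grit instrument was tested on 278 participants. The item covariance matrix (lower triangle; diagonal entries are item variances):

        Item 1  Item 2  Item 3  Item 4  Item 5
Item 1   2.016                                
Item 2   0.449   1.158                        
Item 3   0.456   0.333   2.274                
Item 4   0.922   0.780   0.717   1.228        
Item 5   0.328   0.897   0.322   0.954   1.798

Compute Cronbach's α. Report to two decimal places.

Σσ²ᵢ = 2.016 + 1.158 + 2.274 + 1.228 + 1.798 = 8.474
Sum of the distinct covariances = 6.158
σ²_total = 8.474 + 2 × 6.158 = 20.790
α = (k/(k−1))·(1 − Σσ²ᵢ/σ²_total) = (5/4)·(1 − 8.474/20.790) = 0.74

Cronbach's α = 0.74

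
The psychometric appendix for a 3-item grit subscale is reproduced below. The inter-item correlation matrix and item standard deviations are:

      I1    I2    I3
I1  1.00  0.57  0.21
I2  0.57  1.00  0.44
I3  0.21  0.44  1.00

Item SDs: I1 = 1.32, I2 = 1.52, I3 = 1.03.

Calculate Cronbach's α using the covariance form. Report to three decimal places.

α = 0.680

Σσ²ᵢ = 1.32² + 1.52² + 1.03² = 5.1137
Covariances σ_ij = r_ij · s_i · s_j:
  σ(I1,I2) = 0.57 × 1.32 × 1.52 = 1.1436
  σ(I1,I3) = 0.21 × 1.32 × 1.03 = 0.2855
  σ(I2,I3) = 0.44 × 1.52 × 1.03 = 0.6889
σ²_T = Σσ²ᵢ + 2·Σσ_ij = 5.1137 + 2 × 2.1180 = 9.3497
α = (3/2)·(1 − 5.1137/9.3497) = 0.680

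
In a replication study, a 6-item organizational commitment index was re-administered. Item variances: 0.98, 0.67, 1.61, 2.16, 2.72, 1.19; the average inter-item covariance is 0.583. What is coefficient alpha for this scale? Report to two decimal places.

coefficient alpha = 0.78

ΣVar(i) = 0.98 + 0.67 + 1.61 + 2.16 + 2.72 + 1.19 = 9.33
Sum of the 15 distinct covariances = 15 × 0.583 = 8.745
σ²_T = ΣVar(i) + 2·Σcov = 9.33 + 2 × 8.745 = 26.820
α = (6/5)·(1 − 9.33/26.820) = 0.78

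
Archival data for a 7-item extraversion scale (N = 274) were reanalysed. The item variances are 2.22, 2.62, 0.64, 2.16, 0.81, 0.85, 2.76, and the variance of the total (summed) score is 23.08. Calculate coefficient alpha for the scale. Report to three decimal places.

sum of item variances = 2.22 + 2.62 + 0.64 + 2.16 + 0.81 + 0.85 + 2.76 = 12.06
α = (k/(k−1))·(1 − sum of item variances/σ²_T) = (7/6)·(1 − 12.06/23.08) = 0.557

α = 0.557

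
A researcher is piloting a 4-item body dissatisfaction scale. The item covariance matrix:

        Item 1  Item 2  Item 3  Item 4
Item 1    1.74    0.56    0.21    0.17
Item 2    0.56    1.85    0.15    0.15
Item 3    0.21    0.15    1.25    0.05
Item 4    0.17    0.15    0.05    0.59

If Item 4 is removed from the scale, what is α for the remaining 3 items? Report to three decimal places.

Remaining items: Item 1, Item 2, Item 3 (k = 3).
Σσᵢ² = 1.74 + 1.85 + 1.25 = 4.84
total variance = 4.84 + 2 × 0.92 = 6.68
α (item deleted) = (3/2)·(1 − 4.84/6.68) = 0.413

α = 0.413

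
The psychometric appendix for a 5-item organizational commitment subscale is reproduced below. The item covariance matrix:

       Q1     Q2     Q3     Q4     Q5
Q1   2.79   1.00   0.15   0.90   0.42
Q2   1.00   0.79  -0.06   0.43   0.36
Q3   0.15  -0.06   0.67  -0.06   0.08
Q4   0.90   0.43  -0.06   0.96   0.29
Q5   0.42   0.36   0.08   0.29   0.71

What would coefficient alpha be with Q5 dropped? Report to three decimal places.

coefficient alpha = 0.634

Remaining items: Q1, Q2, Q3, Q4 (k = 4).
Σσ²ᵢ = 2.79 + 0.79 + 0.67 + 0.96 = 5.21
σ²_T = 5.21 + 2 × 2.36 = 9.93
α (item deleted) = (4/3)·(1 − 5.21/9.93) = 0.634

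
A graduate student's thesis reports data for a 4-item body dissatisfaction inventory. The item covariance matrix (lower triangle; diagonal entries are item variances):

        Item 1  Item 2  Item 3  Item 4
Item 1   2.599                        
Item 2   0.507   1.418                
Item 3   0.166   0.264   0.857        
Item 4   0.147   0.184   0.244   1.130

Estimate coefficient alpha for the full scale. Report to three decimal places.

coefficient alpha = 0.447

sum of item variances = 2.599 + 1.418 + 0.857 + 1.130 = 6.004
Sum of the distinct covariances = 1.512
total variance = 6.004 + 2 × 1.512 = 9.028
α = (k/(k−1))·(1 − sum of item variances/total variance) = (4/3)·(1 − 6.004/9.028) = 0.447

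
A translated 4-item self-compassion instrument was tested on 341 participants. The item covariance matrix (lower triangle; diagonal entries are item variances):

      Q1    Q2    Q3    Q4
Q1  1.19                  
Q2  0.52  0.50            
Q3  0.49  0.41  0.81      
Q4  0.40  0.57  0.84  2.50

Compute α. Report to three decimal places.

sum of item variances = 1.19 + 0.50 + 0.81 + 2.50 = 5.00
Sum of the distinct covariances = 3.23
total variance = 5.00 + 2 × 3.23 = 11.46
α = (k/(k−1))·(1 − sum of item variances/total variance) = (4/3)·(1 − 5.00/11.46) = 0.752

α = 0.752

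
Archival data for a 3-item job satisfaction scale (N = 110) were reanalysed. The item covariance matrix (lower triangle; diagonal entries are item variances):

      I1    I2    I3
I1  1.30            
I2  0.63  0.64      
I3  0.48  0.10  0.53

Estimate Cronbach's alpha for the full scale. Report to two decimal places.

α = 0.74

Σσᵢ² = 1.30 + 0.64 + 0.53 = 2.47
Sum of the distinct covariances = 1.21
σ²_T = 2.47 + 2 × 1.21 = 4.89
α = (k/(k−1))·(1 − Σσᵢ²/σ²_T) = (3/2)·(1 − 2.47/4.89) = 0.74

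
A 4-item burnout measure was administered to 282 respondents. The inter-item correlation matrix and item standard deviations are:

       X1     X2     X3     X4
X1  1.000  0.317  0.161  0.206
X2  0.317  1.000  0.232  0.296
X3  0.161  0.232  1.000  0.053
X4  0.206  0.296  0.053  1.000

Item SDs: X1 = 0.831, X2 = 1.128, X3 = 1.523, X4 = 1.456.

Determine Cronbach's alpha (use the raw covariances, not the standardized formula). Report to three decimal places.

α = 0.472

Σσ²ᵢ = 0.831² + 1.128² + 1.523² + 1.456² = 6.4024
Covariances σ_ij = r_ij · s_i · s_j:
  σ(X1,X2) = 0.317 × 0.831 × 1.128 = 0.2971
  σ(X1,X3) = 0.161 × 0.831 × 1.523 = 0.2038
  σ(X1,X4) = 0.206 × 0.831 × 1.456 = 0.2492
  σ(X2,X3) = 0.232 × 1.128 × 1.523 = 0.3986
  σ(X2,X4) = 0.296 × 1.128 × 1.456 = 0.4861
  σ(X3,X4) = 0.053 × 1.523 × 1.456 = 0.1175
σ²_T = Σσ²ᵢ + 2·Σσ_ij = 6.4024 + 2 × 1.7523 = 9.9070
α = (4/3)·(1 − 6.4024/9.9070) = 0.472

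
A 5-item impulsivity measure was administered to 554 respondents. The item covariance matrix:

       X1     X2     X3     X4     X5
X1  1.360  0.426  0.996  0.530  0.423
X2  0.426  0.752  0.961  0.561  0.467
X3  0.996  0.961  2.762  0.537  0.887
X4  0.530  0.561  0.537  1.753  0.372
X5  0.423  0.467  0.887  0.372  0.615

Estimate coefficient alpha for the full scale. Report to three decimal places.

coefficient alpha = 0.787

ΣVar(i) = 1.360 + 0.752 + 2.762 + 1.753 + 0.615 = 7.242
Σ_{i<j} σ_ij = 6.160
Var(T) = 7.242 + 2 × 6.160 = 19.562
α = (k/(k−1))·(1 − ΣVar(i)/Var(T)) = (5/4)·(1 − 7.242/19.562) = 0.787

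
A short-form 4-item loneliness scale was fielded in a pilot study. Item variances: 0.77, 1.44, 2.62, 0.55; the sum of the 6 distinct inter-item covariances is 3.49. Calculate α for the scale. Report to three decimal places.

α = 0.753

sum of item variances = 0.77 + 1.44 + 2.62 + 0.55 = 5.38
Sum of distinct covariances = 3.49
σ²_T = sum of item variances + 2·Σcov = 5.38 + 2 × 3.49 = 12.36
α = (4/3)·(1 − 5.38/12.36) = 0.753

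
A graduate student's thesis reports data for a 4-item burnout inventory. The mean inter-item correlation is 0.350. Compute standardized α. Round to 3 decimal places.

Standardized α = k·r̄ / (1 + (k−1)·r̄) = 4 × 0.350 / (1 + 3 × 0.350)
  = 1.4000 / 2.0500 = 0.683

standardized α = 0.683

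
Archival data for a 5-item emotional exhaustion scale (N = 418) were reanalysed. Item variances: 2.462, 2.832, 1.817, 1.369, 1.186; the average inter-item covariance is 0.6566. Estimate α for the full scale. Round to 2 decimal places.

Σσᵢ² = 2.462 + 2.832 + 1.817 + 1.369 + 1.186 = 9.666
Sum of the 10 distinct covariances = 10 × 0.6566 = 6.5660
total variance = Σσᵢ² + 2·Σcov = 9.666 + 2 × 6.5660 = 22.7980
α = (5/4)·(1 − 9.666/22.7980) = 0.72

α = 0.72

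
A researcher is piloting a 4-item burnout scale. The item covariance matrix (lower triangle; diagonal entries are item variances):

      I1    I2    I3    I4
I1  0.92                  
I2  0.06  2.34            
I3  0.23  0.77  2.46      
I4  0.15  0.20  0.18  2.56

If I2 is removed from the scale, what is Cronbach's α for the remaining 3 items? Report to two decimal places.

Remaining items: I1, I3, I4 (k = 3).
ΣVar(i) = 0.92 + 2.46 + 2.56 = 5.94
total variance = 5.94 + 2 × 0.56 = 7.06
α (item deleted) = (3/2)·(1 − 5.94/7.06) = 0.24

α = 0.24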